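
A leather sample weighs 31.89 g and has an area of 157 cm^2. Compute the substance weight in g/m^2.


Substance weight = mass / area x 10000
SW = 31.89 / 157 x 10000
SW = 2031.2 g/m^2


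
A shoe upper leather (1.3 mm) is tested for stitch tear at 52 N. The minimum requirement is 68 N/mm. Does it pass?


STS = 52 / 1.3 = 40.0 N/mm
Minimum required: 68 N/mm
Passes: No


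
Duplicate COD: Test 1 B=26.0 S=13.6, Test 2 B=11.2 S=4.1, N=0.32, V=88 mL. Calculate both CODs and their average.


COD1 = (26.0 - 13.6) x 0.32 x 8000 / 88 = 360.7 mg/L
COD2 = (11.2 - 4.1) x 0.32 x 8000 / 88 = 206.5 mg/L
Average = (360.7 + 206.5) / 2 = 283.6 mg/L


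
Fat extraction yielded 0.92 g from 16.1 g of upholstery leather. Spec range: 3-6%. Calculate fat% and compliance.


Fat% = 0.92 / 16.1 x 100 = 5.7%
Spec range: 3-6%
Compliant: Yes


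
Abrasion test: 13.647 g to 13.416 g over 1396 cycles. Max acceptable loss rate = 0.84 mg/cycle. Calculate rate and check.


Loss = 13.647 - 13.416 = 0.231 g
Rate = 0.231 g / 1396 cycles x 1000 = 0.165 mg/cycle
Max = 0.84 mg/cycle
Passes: Yes


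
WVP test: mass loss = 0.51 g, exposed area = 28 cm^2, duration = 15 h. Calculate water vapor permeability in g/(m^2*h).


12.14 g/(m^2*h)


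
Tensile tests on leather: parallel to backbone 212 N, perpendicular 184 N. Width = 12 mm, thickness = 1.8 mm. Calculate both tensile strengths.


Area = 12 x 1.8 = 21.6 mm^2
TS (parallel) = 212 / 21.6 = 9.81 N/mm^2
TS (perpendicular) = 184 / 21.6 = 8.52 N/mm^2


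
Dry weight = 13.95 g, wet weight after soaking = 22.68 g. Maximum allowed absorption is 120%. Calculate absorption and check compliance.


Absorption = 62.6%
Compliant: Yes

WA = (22.68 - 13.95) / 13.95 x 100 = 62.6%
Maximum allowed: 120%
Compliant: Yes


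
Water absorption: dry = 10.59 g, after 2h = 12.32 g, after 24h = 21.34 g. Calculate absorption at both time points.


WA (2h) = (12.32 - 10.59) / 10.59 x 100 = 16.3%
WA (24h) = (21.34 - 10.59) / 10.59 x 100 = 101.5%


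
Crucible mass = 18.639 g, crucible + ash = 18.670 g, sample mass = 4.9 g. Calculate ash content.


Ash mass = 18.670 - 18.639 = 0.031 g
Ash% = 0.031 / 4.9 x 100 = 0.63%


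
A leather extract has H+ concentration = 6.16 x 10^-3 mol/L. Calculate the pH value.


pH = -log10[H+]
pH = -log10(6.16 x 10^-3) = 2.21


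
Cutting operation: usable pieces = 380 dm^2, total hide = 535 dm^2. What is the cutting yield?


Yield = usable / total x 100
Yield = 380 / 535 x 100 = 71.0%


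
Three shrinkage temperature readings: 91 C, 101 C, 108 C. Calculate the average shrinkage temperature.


100.0 C


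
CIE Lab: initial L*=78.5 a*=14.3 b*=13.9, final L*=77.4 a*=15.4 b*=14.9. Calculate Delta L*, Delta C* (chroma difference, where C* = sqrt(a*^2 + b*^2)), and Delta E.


Delta L* = -1.1
Delta C* = 1.49
Delta E = 1.85

Delta L* = 77.4 - 78.5 = -1.1
C1* = sqrt((14.3)^2 + (13.9)^2) = 19.942
C2* = sqrt((15.4)^2 + (14.9)^2) = 21.428
Delta C* = 21.428 - 19.942 = 1.49
Delta E = sqrt((-1.1)^2 + (1.1)^2 + (1.0)^2) = 1.85


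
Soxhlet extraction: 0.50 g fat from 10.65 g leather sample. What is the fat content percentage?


4.7%

Fat content = 0.50 / 10.65 x 100
Fat = 4.7%


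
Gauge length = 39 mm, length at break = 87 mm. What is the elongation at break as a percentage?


123.1%

Extension = 87 - 39 = 48 mm
Elongation = 48 / 39 x 100 = 123.1%


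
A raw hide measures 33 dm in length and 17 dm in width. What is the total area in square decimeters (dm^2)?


Area = length x width
Area = 33 x 17 = 561 dm^2


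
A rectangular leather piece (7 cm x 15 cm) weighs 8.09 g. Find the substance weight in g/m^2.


Area = 7 x 15 = 105 cm^2
SW = 8.09 / 105 x 10000 = 770.5 g/m^2


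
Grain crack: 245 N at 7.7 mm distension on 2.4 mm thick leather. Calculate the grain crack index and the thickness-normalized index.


Crack index = 245 / 7.7 = 31.8 N/mm
Normalized = 31.8 / 2.4 = 13.3 N/mm per mm


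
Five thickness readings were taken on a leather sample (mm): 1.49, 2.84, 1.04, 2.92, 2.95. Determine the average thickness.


Sum = 1.49 + 2.84 + 1.04 + 2.92 + 2.95 = 11.24
Average = 11.24 / 5 = 2.25 mm


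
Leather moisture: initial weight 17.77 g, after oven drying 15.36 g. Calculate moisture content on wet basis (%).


Moisture = 17.77 - 15.36 = 2.41 g
MC = 2.41 / 17.77 x 100 = 13.6%


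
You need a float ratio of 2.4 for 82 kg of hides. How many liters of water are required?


Water = hide weight x target ratio
Water = 82 x 2.4 = 196.8 L


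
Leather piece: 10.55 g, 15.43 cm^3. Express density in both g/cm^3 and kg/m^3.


Density = 10.55 / 15.43 = 0.684 g/cm^3
Convert: 0.684 x 1000 = 684 kg/m^3


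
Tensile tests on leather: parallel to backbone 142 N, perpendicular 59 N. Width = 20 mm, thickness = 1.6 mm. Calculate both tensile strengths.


Area = 20 x 1.6 = 32.0 mm^2
TS (parallel) = 142 / 32.0 = 4.44 N/mm^2
TS (perpendicular) = 59 / 32.0 = 1.84 N/mm^2


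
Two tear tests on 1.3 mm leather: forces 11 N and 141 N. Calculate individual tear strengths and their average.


Tear 1 = 8.5 N/mm
Tear 2 = 108.5 N/mm
Average = 58.5 N/mm

Tear 1 = 11 / 1.3 = 8.5 N/mm
Tear 2 = 141 / 1.3 = 108.5 N/mm
Average = (8.5 + 108.5) / 2 = 58.5 N/mm


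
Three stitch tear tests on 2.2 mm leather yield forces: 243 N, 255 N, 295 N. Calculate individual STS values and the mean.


STS1 = 243 / 2.2 = 110.5 N/mm
STS2 = 255 / 2.2 = 115.9 N/mm
STS3 = 295 / 2.2 = 134.1 N/mm
Mean = (110.5 + 115.9 + 134.1) / 3 = 120.2 N/mm


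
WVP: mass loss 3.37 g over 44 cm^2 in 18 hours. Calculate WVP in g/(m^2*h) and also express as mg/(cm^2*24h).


WVP = 3.37 / (44 x 18) x 10000 = 42.55 g/(m^2*h)
Mass loss in mg = 3.37 x 1000 = 3370 mg
Per cm^2 per 24h in mg: 3370 x 24 / (44 x 18) = 80880 / 792 = 102.12 mg/(cm^2*24h)


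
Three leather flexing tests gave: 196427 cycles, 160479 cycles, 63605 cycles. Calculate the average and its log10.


Average = (196427 + 160479 + 63605) / 3 = 140170 cycles
log10(140170) = 5.15


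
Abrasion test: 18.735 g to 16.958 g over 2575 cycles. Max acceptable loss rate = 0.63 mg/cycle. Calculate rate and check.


Rate = 0.690 mg/cycle
Passes: No


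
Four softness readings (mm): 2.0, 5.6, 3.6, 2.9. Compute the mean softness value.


3.53 mm

Sum = 2.0 + 5.6 + 3.6 + 2.9
Mean = 14.1 / 4 = 3.53 mm


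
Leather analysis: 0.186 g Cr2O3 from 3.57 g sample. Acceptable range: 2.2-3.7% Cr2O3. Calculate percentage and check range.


Cr2O3% = 0.186 / 3.57 x 100 = 5.21%
Acceptable range: 2.2 to 3.7%
Within range: No


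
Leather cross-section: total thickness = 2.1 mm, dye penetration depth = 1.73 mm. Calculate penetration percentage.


Penetration% = 1.73 / 2.1 x 100
Penetration = 82.4%


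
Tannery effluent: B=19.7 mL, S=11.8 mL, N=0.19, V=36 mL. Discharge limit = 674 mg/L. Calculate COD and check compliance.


COD = (19.7 - 11.8) x 0.19 x 8000 / 36 = 333.6 mg/L
Limit: 674 mg/L
Compliant: Yes


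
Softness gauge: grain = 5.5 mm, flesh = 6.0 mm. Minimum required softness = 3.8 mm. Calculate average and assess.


Average softness = 5.75 mm
Meets requirement: Yes


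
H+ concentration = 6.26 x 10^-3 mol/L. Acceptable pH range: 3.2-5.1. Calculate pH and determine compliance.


pH = -log10(6.26 x 10^-3) = 2.20
Range: 3.2 to 5.1
Compliant: No


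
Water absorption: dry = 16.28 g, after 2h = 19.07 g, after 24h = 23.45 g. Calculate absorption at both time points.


2h absorption = 17.1%
24h absorption = 44.0%


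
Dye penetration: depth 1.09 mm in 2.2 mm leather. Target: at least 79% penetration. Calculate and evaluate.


Penetration = 49.5%
Meets target: No


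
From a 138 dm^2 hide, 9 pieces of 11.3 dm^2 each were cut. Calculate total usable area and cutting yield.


Usable area = 101.7 dm^2
Yield = 73.7%

Total usable = 9 x 11.3 = 101.7 dm^2
Yield = 101.7 / 138 x 100 = 73.7%


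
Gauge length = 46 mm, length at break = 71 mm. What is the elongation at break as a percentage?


Extension = 71 - 46 = 25 mm
Elongation = 25 / 46 x 100 = 54.3%


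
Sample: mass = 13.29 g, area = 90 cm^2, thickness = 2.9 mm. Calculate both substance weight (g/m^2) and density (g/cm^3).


Substance weight = 1476.7 g/m^2
Density = 0.509 g/cm^3

SW = 13.29 / 90 x 10000 = 1476.7 g/m^2
Volume = 90 x 2.9 / 10 = 26.10 cm^3
Density = 13.29 / 26.10 = 0.509 g/cm^3


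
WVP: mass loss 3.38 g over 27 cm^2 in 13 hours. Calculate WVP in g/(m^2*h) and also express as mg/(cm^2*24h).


WVP = 3.38 / (27 x 13) x 10000 = 96.30 g/(m^2*h)
Mass loss in mg = 3.38 x 1000 = 3380 mg
Per cm^2 per 24h in mg: 3380 x 24 / (27 x 13) = 81120 / 351 = 231.11 mg/(cm^2*24h)


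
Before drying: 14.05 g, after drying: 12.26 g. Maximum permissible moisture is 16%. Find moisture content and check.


MC = (14.05 - 12.26) / 14.05 x 100 = 12.7%
Maximum: 16%
Acceptable: Yes


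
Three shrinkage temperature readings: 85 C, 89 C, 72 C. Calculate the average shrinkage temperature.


82.0 C

Average = (85 + 89 + 72) / 3
Average = 246 / 3 = 82.0 C


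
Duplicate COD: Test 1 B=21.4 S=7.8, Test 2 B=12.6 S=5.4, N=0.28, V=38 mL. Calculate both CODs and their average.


COD1 = (21.4 - 7.8) x 0.28 x 8000 / 38 = 801.7 mg/L
COD2 = (12.6 - 5.4) x 0.28 x 8000 / 38 = 424.4 mg/L
Average = (801.7 + 424.4) / 2 = 613.1 mg/L


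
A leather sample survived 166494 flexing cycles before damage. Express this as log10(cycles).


log10(166494) = 5.22


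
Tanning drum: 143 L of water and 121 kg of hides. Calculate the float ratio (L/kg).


1.2

Float ratio = water / hide weight
Ratio = 143 / 121 = 1.2


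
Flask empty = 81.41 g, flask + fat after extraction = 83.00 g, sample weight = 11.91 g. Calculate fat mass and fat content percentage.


Fat mass = 83.00 - 81.41 = 1.59 g
Fat% = 1.59 / 11.91 x 100 = 13.4%


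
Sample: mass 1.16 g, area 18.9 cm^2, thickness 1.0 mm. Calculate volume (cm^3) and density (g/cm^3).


Thickness in cm = 1.0 / 10 = 0.10 cm
Volume = 18.9 x 0.10 = 1.890 cm^3
Density = 1.16 / 1.890 = 0.614 g/cm^3


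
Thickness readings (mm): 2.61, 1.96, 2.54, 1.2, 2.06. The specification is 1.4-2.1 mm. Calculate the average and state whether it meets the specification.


Average = 2.07 mm
Within specification: Yes


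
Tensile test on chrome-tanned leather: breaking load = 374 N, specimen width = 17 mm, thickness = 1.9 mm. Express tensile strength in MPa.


Cross-section = 17 x 1.9 = 32.3 mm^2
TS = 374 / 32.3 = 11.58 MPa
(1 N/mm^2 = 1 MPa)


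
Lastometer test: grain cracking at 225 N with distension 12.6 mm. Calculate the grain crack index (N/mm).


17.9 N/mm


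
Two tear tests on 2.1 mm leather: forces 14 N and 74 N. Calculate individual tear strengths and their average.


Tear 1 = 6.7 N/mm
Tear 2 = 35.2 N/mm
Average = 21.0 N/mm

Tear 1 = 14 / 2.1 = 6.7 N/mm
Tear 2 = 74 / 2.1 = 35.2 N/mm
Average = (6.7 + 35.2) / 2 = 21.0 N/mm


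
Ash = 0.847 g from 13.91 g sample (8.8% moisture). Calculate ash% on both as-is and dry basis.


As-is ash% = 0.847 / 13.91 x 100 = 6.09%
Dry mass = 13.91 x (100 - 8.8) / 100 = 12.68592 g
Dry-basis ash% = 0.847 / 12.68592 x 100 = 6.68%


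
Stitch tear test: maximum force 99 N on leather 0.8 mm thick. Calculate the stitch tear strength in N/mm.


123.8 N/mm

Stitch tear strength = force / thickness
STS = 99 / 0.8 = 123.8 N/mm


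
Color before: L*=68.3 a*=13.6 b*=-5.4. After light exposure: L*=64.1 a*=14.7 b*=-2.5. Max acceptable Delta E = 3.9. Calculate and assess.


dL = -4.2, da = 1.1, db = 2.9
dE = sqrt((-4.2)^2 + (1.1)^2 + (2.9)^2) = 5.22
Max = 3.9
Passes: No


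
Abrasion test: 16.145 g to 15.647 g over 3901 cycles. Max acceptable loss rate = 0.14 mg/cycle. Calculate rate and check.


Rate = 0.128 mg/cycle
Passes: Yes


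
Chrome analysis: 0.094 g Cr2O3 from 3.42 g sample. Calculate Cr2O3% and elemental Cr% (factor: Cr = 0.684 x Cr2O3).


Cr2O3% = 0.094 / 3.42 x 100 = 2.75%
Cr% = 2.75 x 0.684 = 1.88%


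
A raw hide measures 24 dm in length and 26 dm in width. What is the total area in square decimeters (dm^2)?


624 dm^2

Area = length x width
Area = 24 x 26 = 624 dm^2


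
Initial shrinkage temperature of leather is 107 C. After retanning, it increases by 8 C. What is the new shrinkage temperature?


New Ts = 107 + 8 = 115 C


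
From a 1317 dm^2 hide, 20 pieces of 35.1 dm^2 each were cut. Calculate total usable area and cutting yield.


Usable area = 702.0 dm^2
Yield = 53.3%


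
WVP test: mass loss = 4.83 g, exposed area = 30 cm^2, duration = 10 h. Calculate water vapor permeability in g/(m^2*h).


161.00 g/(m^2*h)

WVP = mass_loss / (area x time) x 10000
WVP = 4.83 / (30 x 10) x 10000
WVP = 4.83 / 300 x 10000 = 161.00 g/(m^2*h)


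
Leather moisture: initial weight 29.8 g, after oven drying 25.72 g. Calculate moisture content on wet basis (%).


Moisture = 29.8 - 25.72 = 4.08 g
MC = 4.08 / 29.8 x 100 = 13.7%


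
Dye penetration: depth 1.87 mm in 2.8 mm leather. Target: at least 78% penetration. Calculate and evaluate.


Penetration = 66.8%
Meets target: No

Penetration = 1.87 / 2.8 x 100 = 66.8%
Target: 78%
Meets target: No


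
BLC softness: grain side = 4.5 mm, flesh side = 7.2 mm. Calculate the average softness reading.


5.85 mm


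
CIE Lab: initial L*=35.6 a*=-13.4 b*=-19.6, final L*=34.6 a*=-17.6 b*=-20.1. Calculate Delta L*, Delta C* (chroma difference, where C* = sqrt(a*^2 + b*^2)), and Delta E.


Delta L* = -1.0
Delta C* = 2.97
Delta E = 4.35


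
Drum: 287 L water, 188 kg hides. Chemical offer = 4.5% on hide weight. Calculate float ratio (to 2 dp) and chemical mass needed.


Float ratio = 287 / 188 = 1.53
Chemical = 188 x 4.5 / 100 = 8.46 kg


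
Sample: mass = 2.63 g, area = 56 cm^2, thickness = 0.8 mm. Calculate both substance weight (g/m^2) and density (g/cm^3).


SW = 2.63 / 56 x 10000 = 469.6 g/m^2
Volume = 56 x 0.8 / 10 = 4.48 cm^3
Density = 2.63 / 4.48 = 0.587 g/cm^3


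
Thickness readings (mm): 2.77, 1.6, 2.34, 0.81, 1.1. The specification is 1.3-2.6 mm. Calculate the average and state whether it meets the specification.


Sum = 8.62
Average = 8.62 / 5 = 1.72 mm
Specification range: 1.3 to 2.6 mm
Within spec: Yes


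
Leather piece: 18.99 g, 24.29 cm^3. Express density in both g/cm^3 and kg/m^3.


0.782 g/cm^3
782 kg/m^3


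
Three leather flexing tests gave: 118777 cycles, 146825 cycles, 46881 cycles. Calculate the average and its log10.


Average = 104161 cycles
log10 = 5.02

Average = (118777 + 146825 + 46881) / 3 = 104161 cycles
log10(104161) = 5.02


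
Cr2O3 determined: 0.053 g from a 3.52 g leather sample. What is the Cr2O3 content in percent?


1.51%


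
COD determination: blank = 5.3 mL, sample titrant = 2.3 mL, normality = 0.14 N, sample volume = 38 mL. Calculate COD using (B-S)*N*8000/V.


88.4 mg/L


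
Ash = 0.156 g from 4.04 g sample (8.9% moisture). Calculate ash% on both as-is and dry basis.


As-is ash% = 0.156 / 4.04 x 100 = 3.86%
Dry mass = 4.04 x (100 - 8.9) / 100 = 3.68044 g
Dry-basis ash% = 0.156 / 3.68044 x 100 = 4.24%


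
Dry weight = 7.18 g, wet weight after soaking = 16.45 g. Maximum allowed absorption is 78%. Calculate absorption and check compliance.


WA = (16.45 - 7.18) / 7.18 x 100 = 129.1%
Maximum allowed: 78%
Compliant: No


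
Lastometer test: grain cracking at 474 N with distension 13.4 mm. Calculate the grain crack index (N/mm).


35.4 N/mm

Grain crack index = force / distension
Index = 474 / 13.4 = 35.4 N/mm


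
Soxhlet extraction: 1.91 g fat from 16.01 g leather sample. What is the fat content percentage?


11.9%

Fat content = 1.91 / 16.01 x 100
Fat = 11.9%


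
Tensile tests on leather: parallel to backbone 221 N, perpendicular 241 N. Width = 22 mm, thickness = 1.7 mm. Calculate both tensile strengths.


Area = 22 x 1.7 = 37.4 mm^2
TS (parallel) = 221 / 37.4 = 5.91 N/mm^2
TS (perpendicular) = 241 / 37.4 = 6.44 N/mm^2


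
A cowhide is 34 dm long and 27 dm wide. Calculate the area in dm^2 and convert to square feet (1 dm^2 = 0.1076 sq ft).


Area = 34 x 27 = 918 dm^2
Conversion: 918 x 0.1076 = 98.78 sq ft


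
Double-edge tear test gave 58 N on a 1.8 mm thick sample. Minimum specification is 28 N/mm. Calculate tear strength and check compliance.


Tear strength = 32.2 N/mm
Compliant: Yes


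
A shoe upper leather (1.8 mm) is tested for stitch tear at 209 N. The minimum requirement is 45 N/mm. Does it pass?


STS = 116.1 N/mm
Passes: Yes

STS = 209 / 1.8 = 116.1 N/mm
Minimum required: 45 N/mm
Passes: Yes


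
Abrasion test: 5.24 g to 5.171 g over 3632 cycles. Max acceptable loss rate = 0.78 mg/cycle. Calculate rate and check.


Loss = 5.24 - 5.171 = 0.069 g
Rate = 0.069 g / 3632 cycles x 1000 = 0.019 mg/cycle
Max = 0.78 mg/cycle
Passes: Yes


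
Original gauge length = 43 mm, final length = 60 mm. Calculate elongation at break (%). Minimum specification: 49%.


Elongation = 39.5%
Meets spec: No

Extension = 60 - 43 = 17 mm
Elongation = 17 / 43 x 100 = 39.5%
Minimum required: 49%
Meets specification: No


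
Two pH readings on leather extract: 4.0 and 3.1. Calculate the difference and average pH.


Difference = 0.9
Average pH = 3.55


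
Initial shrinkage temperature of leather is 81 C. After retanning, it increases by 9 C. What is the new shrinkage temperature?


90 C

New Ts = 81 + 9 = 90 C


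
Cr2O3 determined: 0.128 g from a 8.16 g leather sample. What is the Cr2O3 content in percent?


Cr2O3% = 0.128 / 8.16 x 100
Cr2O3% = 1.57%


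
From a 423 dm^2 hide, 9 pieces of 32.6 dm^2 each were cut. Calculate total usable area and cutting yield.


Total usable = 9 x 32.6 = 293.4 dm^2
Yield = 293.4 / 423 x 100 = 69.4%


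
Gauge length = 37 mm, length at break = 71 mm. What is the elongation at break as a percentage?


91.9%


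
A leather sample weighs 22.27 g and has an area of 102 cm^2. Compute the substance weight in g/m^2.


2183.3 g/m^2

Substance weight = mass / area x 10000
SW = 22.27 / 102 x 10000
SW = 2183.3 g/m^2


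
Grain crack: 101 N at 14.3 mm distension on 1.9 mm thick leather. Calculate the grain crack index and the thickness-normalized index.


Crack index = 7.1 N/mm
Normalized index = 3.7 N/mm per mm

Crack index = 101 / 14.3 = 7.1 N/mm
Normalized = 7.1 / 1.9 = 3.7 N/mm per mm


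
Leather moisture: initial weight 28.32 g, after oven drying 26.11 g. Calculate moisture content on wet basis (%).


Moisture = 28.32 - 26.11 = 2.21 g
MC = 2.21 / 28.32 x 100 = 7.8%


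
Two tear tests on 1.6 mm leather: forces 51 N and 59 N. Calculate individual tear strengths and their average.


Tear 1 = 31.9 N/mm
Tear 2 = 36.9 N/mm
Average = 34.4 N/mm


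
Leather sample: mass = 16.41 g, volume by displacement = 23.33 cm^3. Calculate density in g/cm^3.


Density = mass / volume
Density = 16.41 / 23.33 = 0.703 g/cm^3


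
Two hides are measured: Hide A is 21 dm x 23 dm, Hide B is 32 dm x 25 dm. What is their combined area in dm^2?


1283 dm^2


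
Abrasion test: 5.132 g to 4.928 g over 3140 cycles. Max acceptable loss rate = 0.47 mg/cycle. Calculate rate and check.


Rate = 0.065 mg/cycle
Passes: Yes

Loss = 5.132 - 4.928 = 0.204 g
Rate = 0.204 g / 3140 cycles x 1000 = 0.065 mg/cycle
Max = 0.47 mg/cycle
Passes: Yes


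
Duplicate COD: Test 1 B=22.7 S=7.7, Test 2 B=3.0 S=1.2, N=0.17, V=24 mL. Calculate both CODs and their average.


COD1 = (22.7 - 7.7) x 0.17 x 8000 / 24 = 850.0 mg/L
COD2 = (3.0 - 1.2) x 0.17 x 8000 / 24 = 102.0 mg/L
Average = (850.0 + 102.0) / 2 = 476.0 mg/L


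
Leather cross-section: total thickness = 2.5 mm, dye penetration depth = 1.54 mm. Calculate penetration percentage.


Penetration% = 1.54 / 2.5 x 100
Penetration = 61.6%


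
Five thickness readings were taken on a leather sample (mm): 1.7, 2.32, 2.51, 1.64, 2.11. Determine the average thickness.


2.06 mm

Sum = 1.7 + 2.32 + 2.51 + 1.64 + 2.11 = 10.28
Average = 10.28 / 5 = 2.06 mm


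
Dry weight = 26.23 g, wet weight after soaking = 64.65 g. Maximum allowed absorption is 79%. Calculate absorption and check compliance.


Absorption = 146.5%
Compliant: No


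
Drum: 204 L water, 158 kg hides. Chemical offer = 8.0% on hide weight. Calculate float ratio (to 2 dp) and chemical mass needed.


Float ratio = 1.29
Chemical needed = 12.64 kg


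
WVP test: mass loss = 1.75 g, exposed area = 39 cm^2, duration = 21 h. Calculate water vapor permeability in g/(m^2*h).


WVP = mass_loss / (area x time) x 10000
WVP = 1.75 / (39 x 21) x 10000
WVP = 1.75 / 819 x 10000 = 21.37 g/(m^2*h)


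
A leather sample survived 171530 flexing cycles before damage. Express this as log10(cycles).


log10(171530) = 5.23


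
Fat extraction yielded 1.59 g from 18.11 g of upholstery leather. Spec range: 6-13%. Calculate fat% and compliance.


Fat% = 1.59 / 18.11 x 100 = 8.8%
Spec range: 6-13%
Compliant: Yes


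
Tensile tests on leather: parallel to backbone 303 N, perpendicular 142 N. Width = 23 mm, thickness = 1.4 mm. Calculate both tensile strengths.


Area = 23 x 1.4 = 32.2 mm^2
TS (parallel) = 303 / 32.2 = 9.41 N/mm^2
TS (perpendicular) = 142 / 32.2 = 4.41 N/mm^2


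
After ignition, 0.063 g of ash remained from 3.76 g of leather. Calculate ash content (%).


1.68%


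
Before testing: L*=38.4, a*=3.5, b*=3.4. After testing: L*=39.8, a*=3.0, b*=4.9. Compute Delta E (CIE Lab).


dL = 39.8 - 38.4 = 1.4
da = 3.0 - 3.5 = -0.5
db = 4.9 - 3.4 = 1.5
dE = sqrt((1.4)^2 + (-0.5)^2 + (1.5)^2) = 2.11


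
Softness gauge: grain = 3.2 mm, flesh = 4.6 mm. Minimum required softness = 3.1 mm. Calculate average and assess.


Average softness = 3.90 mm
Meets requirement: Yes

Average = (3.2 + 4.6) / 2 = 3.90 mm
Minimum = 3.1 mm
Meets requirement: Yes


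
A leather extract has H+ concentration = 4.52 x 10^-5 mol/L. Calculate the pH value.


pH = 4.34

pH = -log10[H+]
pH = -log10(4.52 x 10^-5) = 4.34


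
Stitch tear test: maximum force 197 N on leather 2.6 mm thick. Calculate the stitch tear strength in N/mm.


75.8 N/mm

Stitch tear strength = force / thickness
STS = 197 / 2.6 = 75.8 N/mm


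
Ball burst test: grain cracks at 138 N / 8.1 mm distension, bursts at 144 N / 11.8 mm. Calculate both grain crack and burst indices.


Crack index = 17.0 N/mm
Burst index = 12.2 N/mm

Crack index = 138 / 8.1 = 17.0 N/mm
Burst index = 144 / 11.8 = 12.2 N/mm


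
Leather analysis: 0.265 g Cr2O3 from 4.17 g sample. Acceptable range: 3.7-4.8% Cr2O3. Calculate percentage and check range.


Cr2O3% = 0.265 / 4.17 x 100 = 6.35%
Acceptable range: 3.7 to 4.8%
Within range: No


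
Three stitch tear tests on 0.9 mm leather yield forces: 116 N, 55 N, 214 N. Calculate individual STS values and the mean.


STS1 = 128.9 N/mm
STS2 = 61.1 N/mm
STS3 = 237.8 N/mm
Mean = 142.6 N/mm

STS1 = 116 / 0.9 = 128.9 N/mm
STS2 = 55 / 0.9 = 61.1 N/mm
STS3 = 214 / 0.9 = 237.8 N/mm
Mean = (128.9 + 61.1 + 237.8) / 3 = 142.6 N/mm


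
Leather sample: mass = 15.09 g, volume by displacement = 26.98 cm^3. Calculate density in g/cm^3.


0.559 g/cm^3

Density = mass / volume
Density = 15.09 / 26.98 = 0.559 g/cm^3


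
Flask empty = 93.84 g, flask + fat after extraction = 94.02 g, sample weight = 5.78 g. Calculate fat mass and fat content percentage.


Fat mass = 0.18 g
Fat content = 3.1%

Fat mass = 94.02 - 93.84 = 0.18 g
Fat% = 0.18 / 5.78 x 100 = 3.1%


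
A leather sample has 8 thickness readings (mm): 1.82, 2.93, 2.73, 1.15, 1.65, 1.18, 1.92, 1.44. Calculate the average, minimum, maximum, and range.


Average = 1.85 mm
Min = 1.15 mm
Max = 2.93 mm
Range = 1.78 mm


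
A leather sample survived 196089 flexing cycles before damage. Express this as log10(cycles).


log10(196089) = 5.29


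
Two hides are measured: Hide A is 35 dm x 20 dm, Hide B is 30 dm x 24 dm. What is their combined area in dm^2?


Hide A area = 35 x 20 = 700 dm^2
Hide B area = 30 x 24 = 720 dm^2
Total = 700 + 720 = 1420 dm^2


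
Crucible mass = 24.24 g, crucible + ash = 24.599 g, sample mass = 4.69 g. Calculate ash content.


Ash mass = 0.359 g
Ash content = 7.65%

Ash mass = 24.599 - 24.24 = 0.359 g
Ash% = 0.359 / 4.69 x 100 = 7.65%


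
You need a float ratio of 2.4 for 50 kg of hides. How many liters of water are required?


Water = hide weight x target ratio
Water = 50 x 2.4 = 120.0 L


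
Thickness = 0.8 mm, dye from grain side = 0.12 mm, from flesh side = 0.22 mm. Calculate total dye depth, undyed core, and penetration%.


Total dyed = 0.12 + 0.22 = 0.34 mm
Undyed core = 0.8 - 0.34 = 0.46 mm
Penetration = 0.34 / 0.8 x 100 = 42.5%


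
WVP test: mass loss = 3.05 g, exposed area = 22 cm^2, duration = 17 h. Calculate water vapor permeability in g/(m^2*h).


WVP = mass_loss / (area x time) x 10000
WVP = 3.05 / (22 x 17) x 10000
WVP = 3.05 / 374 x 10000 = 81.55 g/(m^2*h)


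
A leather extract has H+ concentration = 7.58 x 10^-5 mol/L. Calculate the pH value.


pH = -log10[H+]
pH = -log10(7.58 x 10^-5) = 4.12


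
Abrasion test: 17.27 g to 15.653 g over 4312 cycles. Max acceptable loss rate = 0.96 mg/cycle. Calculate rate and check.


Loss = 17.27 - 15.653 = 1.617 g
Rate = 1.617 g / 4312 cycles x 1000 = 0.375 mg/cycle
Max = 0.96 mg/cycle
Passes: Yes


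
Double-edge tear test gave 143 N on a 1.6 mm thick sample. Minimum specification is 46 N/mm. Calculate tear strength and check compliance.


Tear strength = 89.4 N/mm
Compliant: Yes

Tear strength = 143 / 1.6 = 89.4 N/mm
Required minimum = 46 N/mm
Compliant: Yes


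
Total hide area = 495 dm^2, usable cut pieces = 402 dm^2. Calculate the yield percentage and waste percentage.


Yield = 402 / 495 x 100 = 81.2%
Waste = 495 - 402 = 93 dm^2
Waste% = 100 - 81.2 = 18.8%


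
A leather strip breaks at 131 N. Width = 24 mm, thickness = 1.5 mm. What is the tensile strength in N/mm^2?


3.64 N/mm^2

Cross-sectional area = 24 x 1.5 = 36.0 mm^2
Tensile strength = 131 / 36.0 = 3.64 N/mm^2


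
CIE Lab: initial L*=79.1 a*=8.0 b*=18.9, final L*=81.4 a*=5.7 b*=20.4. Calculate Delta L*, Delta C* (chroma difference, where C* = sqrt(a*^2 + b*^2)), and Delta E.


Delta L* = 81.4 - 79.1 = 2.3
C1* = sqrt((8.0)^2 + (18.9)^2) = 20.523
C2* = sqrt((5.7)^2 + (20.4)^2) = 21.181
Delta C* = 21.181 - 20.523 = 0.66
Delta E = sqrt((2.3)^2 + (-2.3)^2 + (1.5)^2) = 3.58


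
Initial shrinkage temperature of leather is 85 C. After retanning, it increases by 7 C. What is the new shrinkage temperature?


92 C

New Ts = 85 + 7 = 92 C


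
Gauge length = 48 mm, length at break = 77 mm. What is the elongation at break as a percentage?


60.4%

Extension = 77 - 48 = 29 mm
Elongation = 29 / 48 x 100 = 60.4%


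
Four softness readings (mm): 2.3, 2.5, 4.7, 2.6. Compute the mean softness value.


Sum = 2.3 + 2.5 + 4.7 + 2.6
Mean = 12.1 / 4 = 3.03 mm


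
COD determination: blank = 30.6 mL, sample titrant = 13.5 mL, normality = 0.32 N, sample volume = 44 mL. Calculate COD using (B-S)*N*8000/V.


COD = (30.6 - 13.5) x 0.32 x 8000 / 44
COD = 17.1 x 0.32 x 8000 / 44
COD = 994.9 mg/L


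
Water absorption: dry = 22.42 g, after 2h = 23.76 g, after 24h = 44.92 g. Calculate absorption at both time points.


2h absorption = 6.0%
24h absorption = 100.4%

WA (2h) = (23.76 - 22.42) / 22.42 x 100 = 6.0%
WA (24h) = (44.92 - 22.42) / 22.42 x 100 = 100.4%


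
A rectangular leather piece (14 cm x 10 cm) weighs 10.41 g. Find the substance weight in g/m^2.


Area = 14 x 10 = 140 cm^2
SW = 10.41 / 140 x 10000 = 743.6 g/m^2


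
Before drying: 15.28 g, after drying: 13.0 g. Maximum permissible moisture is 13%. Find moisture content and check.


Moisture content = 14.9%
Acceptable: No


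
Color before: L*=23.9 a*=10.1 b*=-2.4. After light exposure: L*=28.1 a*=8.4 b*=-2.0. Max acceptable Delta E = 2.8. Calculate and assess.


dL = 4.2, da = -1.7, db = 0.4
dE = sqrt((4.2)^2 + (-1.7)^2 + (0.4)^2) = 4.55
Max = 2.8
Passes: No


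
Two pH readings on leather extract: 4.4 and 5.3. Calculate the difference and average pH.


Difference = |4.4 - 5.3| = 0.9
Average = (4.4 + 5.3) / 2 = 4.85


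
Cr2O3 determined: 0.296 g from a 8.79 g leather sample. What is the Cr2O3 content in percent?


3.37%


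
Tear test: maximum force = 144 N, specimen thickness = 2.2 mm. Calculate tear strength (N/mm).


Tear strength = force / thickness
Tear = 144 / 2.2 = 65.5 N/mm


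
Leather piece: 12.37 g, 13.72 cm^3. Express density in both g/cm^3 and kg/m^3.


Density = 12.37 / 13.72 = 0.902 g/cm^3
Convert: 0.902 x 1000 = 902 kg/m^3


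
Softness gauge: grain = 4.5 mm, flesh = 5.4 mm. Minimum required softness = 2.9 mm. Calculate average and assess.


Average softness = 4.95 mm
Meets requirement: Yes

Average = (4.5 + 5.4) / 2 = 4.95 mm
Minimum = 2.9 mm
Meets requirement: Yes


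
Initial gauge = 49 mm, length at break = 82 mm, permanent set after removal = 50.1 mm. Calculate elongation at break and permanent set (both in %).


Elongation at break = 67.3%
Permanent set = 2.2%

Elongation at break = (82 - 49) / 49 x 100 = 67.3%
Permanent set = (50.1 - 49) / 49 x 100 = 2.2%


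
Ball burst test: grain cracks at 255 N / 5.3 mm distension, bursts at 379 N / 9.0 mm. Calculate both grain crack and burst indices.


Crack index = 48.1 N/mm
Burst index = 42.1 N/mm

Crack index = 255 / 5.3 = 48.1 N/mm
Burst index = 379 / 9.0 = 42.1 N/mm


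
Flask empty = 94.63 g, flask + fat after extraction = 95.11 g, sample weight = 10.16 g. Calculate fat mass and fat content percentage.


Fat mass = 0.48 g
Fat content = 4.7%

Fat mass = 95.11 - 94.63 = 0.48 g
Fat% = 0.48 / 10.16 x 100 = 4.7%


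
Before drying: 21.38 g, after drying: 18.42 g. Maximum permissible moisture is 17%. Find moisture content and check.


Moisture content = 13.8%
Acceptable: Yes


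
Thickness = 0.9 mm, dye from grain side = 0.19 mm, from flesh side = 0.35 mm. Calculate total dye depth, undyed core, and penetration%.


Total dyed = 0.19 + 0.35 = 0.54 mm
Undyed core = 0.9 - 0.54 = 0.36 mm
Penetration = 0.54 / 0.9 x 100 = 60.0%


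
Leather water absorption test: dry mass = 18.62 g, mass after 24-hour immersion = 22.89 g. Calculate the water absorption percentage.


22.9%

Water absorbed = 22.89 - 18.62 = 4.27 g
WA% = 4.27 / 18.62 x 100 = 22.9%


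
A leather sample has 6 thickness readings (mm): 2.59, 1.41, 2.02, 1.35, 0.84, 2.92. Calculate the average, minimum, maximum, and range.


Sum = 11.13
Average = 11.13 / 6 = 1.86 mm
Minimum = 0.84 mm
Maximum = 2.92 mm
Range = 2.92 - 0.84 = 2.08 mm


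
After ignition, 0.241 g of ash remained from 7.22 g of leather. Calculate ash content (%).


3.34%


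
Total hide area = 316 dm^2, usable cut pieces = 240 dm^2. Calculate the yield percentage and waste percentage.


Yield = 75.9%
Waste = 24.1%


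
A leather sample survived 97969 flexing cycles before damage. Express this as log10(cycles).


4.99


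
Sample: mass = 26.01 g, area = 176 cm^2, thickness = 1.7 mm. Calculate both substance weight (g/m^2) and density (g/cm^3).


SW = 26.01 / 176 x 10000 = 1477.8 g/m^2
Volume = 176 x 1.7 / 10 = 29.92 cm^3
Density = 26.01 / 29.92 = 0.869 g/cm^3


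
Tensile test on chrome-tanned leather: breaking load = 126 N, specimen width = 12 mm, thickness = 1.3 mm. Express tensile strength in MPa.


8.08 MPa

Cross-section = 12 x 1.3 = 15.6 mm^2
TS = 126 / 15.6 = 8.08 MPa
(1 N/mm^2 = 1 MPa)


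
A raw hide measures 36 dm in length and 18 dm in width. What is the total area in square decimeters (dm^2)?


Area = length x width
Area = 36 x 18 = 648 dm^2


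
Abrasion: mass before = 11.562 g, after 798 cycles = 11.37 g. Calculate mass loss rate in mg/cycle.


0.241 mg/cycle

Mass loss = 11.562 - 11.37 = 0.192 g
Rate = 0.192 / 798 x 1000 = 0.241 mg/cycle


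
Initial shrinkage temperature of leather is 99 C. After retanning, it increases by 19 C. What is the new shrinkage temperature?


118 C


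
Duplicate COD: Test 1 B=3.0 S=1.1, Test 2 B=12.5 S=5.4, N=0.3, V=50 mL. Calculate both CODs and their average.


COD1 = 91.2 mg/L
COD2 = 340.8 mg/L
Average = 216.0 mg/L


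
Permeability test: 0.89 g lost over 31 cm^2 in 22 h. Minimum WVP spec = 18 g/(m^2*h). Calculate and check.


WVP = 13.05 g/(m^2*h)
Meets specification: No

WVP = 0.89 / (31 x 22) x 10000 = 13.05 g/(m^2*h)
Minimum: 18 g/(m^2*h)
Meets spec: No


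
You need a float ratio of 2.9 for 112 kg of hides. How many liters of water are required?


324.8 L

Water = hide weight x target ratio
Water = 112 x 2.9 = 324.8 L


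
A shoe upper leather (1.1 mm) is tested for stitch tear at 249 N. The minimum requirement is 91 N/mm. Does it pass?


STS = 226.4 N/mm
Passes: Yes

STS = 249 / 1.1 = 226.4 N/mm
Minimum required: 91 N/mm
Passes: Yes


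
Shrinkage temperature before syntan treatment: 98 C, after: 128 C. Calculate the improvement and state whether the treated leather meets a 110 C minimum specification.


Improvement = 30 C
Meets 110 C spec: Yes

Improvement = 128 - 98 = 30 C
Spec check: 128 C >= 110 C? Yes


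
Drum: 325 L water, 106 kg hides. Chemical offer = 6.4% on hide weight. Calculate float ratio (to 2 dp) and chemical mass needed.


Float ratio = 325 / 106 = 3.07
Chemical = 106 x 6.4 / 100 = 6.784 kg


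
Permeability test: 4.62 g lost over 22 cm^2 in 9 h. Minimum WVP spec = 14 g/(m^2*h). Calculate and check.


WVP = 233.33 g/(m^2*h)
Meets specification: Yes

WVP = 4.62 / (22 x 9) x 10000 = 233.33 g/(m^2*h)
Minimum: 14 g/(m^2*h)
Meets spec: Yes


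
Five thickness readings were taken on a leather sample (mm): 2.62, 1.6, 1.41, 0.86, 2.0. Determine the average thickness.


Sum = 2.62 + 1.6 + 1.41 + 0.86 + 2.0 = 8.49
Average = 8.49 / 5 = 1.70 mm


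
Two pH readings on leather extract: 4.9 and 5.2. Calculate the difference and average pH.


Difference = |4.9 - 5.2| = 0.3
Average = (4.9 + 5.2) / 2 = 5.05


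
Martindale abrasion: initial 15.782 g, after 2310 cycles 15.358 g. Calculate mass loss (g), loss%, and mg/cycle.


Mass loss = 0.424 g
Loss = 2.69%
Rate = 0.184 mg/cycle


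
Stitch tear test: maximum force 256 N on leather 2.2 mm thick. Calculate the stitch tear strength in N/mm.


116.4 N/mm


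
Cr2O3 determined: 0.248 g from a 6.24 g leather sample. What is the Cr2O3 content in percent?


Cr2O3% = 0.248 / 6.24 x 100
Cr2O3% = 3.97%


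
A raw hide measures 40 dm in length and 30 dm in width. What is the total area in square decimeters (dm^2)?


Area = length x width
Area = 40 x 30 = 1200 dm^2


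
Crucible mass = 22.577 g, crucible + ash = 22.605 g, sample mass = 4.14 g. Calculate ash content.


Ash mass = 0.028 g
Ash content = 0.68%


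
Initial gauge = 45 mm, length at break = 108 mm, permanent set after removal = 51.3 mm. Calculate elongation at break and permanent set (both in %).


Elongation at break = (108 - 45) / 45 x 100 = 140.0%
Permanent set = (51.3 - 45) / 45 x 100 = 14.0%


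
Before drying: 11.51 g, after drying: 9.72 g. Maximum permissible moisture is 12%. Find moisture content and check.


MC = (11.51 - 9.72) / 11.51 x 100 = 15.6%
Maximum: 12%
Acceptable: No


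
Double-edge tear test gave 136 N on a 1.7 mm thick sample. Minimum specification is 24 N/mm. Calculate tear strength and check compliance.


Tear strength = 136 / 1.7 = 80.0 N/mm
Required minimum = 24 N/mm
Compliant: Yes


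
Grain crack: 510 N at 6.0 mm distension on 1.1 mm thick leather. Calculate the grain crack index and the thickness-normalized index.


Crack index = 510 / 6.0 = 85.0 N/mm
Normalized = 85.0 / 1.1 = 77.3 N/mm per mm


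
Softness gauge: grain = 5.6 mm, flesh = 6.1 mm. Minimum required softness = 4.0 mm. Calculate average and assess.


Average = (5.6 + 6.1) / 2 = 5.85 mm
Minimum = 4.0 mm
Meets requirement: Yes


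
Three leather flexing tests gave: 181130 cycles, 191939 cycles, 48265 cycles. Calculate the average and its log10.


Average = 140445 cycles
log10 = 5.15

Average = (181130 + 191939 + 48265) / 3 = 140445 cycles
log10(140445) = 5.15


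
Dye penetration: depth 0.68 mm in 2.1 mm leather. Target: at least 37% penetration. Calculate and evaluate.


Penetration = 32.4%
Meets target: No


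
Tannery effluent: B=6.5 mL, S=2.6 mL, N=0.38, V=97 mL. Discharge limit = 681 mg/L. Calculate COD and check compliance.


COD = (6.5 - 2.6) x 0.38 x 8000 / 97 = 122.2 mg/L
Limit: 681 mg/L
Compliant: Yes


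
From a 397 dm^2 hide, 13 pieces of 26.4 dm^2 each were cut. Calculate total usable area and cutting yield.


Usable area = 343.2 dm^2
Yield = 86.4%


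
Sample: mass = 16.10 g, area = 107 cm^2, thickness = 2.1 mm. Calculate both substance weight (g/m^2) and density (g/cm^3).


SW = 16.10 / 107 x 10000 = 1504.7 g/m^2
Volume = 107 x 2.1 / 10 = 22.47 cm^3
Density = 16.10 / 22.47 = 0.717 g/cm^3


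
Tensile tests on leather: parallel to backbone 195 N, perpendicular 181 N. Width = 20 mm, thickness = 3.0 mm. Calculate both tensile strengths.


Parallel = 3.25 N/mm^2
Perpendicular = 3.02 N/mm^2


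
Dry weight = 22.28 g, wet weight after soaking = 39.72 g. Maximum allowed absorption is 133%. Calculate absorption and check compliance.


WA = (39.72 - 22.28) / 22.28 x 100 = 78.3%
Maximum allowed: 133%
Compliant: Yes


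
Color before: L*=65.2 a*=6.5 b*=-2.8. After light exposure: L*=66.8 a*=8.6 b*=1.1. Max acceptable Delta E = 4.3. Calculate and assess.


dL = 1.6, da = 2.1, db = 3.9
dE = sqrt((1.6)^2 + (2.1)^2 + (3.9)^2) = 4.71
Max = 4.3
Passes: No


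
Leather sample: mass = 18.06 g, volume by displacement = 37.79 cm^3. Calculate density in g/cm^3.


0.478 g/cm^3

Density = mass / volume
Density = 18.06 / 37.79 = 0.478 g/cm^3


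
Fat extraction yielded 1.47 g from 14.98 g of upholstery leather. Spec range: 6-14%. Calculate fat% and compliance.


Fat content = 9.8%
Compliant: Yes

Fat% = 1.47 / 14.98 x 100 = 9.8%
Spec range: 6-14%
Compliant: Yes


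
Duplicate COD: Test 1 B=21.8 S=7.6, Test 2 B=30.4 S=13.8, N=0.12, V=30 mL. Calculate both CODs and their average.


COD1 = (21.8 - 7.6) x 0.12 x 8000 / 30 = 454.4 mg/L
COD2 = (30.4 - 13.8) x 0.12 x 8000 / 30 = 531.2 mg/L
Average = (454.4 + 531.2) / 2 = 492.8 mg/L


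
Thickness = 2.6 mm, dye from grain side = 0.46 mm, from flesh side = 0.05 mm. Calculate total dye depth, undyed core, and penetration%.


Total dyed = 0.46 + 0.05 = 0.51 mm
Undyed core = 2.6 - 0.51 = 2.09 mm
Penetration = 0.51 / 2.6 x 100 = 19.6%


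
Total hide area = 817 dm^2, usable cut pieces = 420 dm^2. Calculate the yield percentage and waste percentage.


Yield = 51.4%
Waste = 48.6%


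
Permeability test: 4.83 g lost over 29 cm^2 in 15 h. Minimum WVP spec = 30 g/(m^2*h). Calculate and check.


WVP = 111.03 g/(m^2*h)
Meets specification: Yes

WVP = 4.83 / (29 x 15) x 10000 = 111.03 g/(m^2*h)
Minimum: 30 g/(m^2*h)
Meets spec: Yes


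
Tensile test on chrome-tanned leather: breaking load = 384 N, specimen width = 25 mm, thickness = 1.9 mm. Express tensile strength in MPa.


Cross-section = 25 x 1.9 = 47.5 mm^2
TS = 384 / 47.5 = 8.08 MPa
(1 N/mm^2 = 1 MPa)


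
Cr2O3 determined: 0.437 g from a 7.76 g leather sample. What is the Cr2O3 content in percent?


5.63%


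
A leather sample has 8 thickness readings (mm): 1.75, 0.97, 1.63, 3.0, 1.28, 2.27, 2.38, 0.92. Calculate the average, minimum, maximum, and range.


Average = 1.78 mm
Min = 0.92 mm
Max = 3.0 mm
Range = 2.08 mm

Sum = 14.20
Average = 14.20 / 8 = 1.78 mm
Minimum = 0.92 mm
Maximum = 3.0 mm
Range = 3.0 - 0.92 = 2.08 mm


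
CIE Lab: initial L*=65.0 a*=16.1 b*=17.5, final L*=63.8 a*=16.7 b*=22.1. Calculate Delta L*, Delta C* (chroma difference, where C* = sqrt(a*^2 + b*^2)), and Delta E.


Delta L* = -1.2
Delta C* = 3.92
Delta E = 4.79
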